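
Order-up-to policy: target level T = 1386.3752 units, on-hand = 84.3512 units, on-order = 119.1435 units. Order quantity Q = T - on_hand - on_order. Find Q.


Inventory position = OH + OO = 84.3512 + 119.1435 = 203.4947
Q = 1386.3752 - 203.4947 = 1182.8805

1182.8805 units


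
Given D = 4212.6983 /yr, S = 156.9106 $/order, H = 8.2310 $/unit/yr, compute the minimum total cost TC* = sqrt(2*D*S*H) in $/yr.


2*D*S*H = 10881662.1482
TC* = sqrt(10881662.1482) = 3298.7364

3298.7364 $/yr


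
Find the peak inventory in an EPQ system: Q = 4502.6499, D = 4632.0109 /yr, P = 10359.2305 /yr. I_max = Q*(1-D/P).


D/P = 0.4471
1 - D/P = 0.5529
I_max = 4502.6499 * 0.5529 = 2489.3417

2489.3417 units


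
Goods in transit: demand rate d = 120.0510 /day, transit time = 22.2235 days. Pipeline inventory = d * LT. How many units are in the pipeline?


Pipeline = 120.0510 * 22.2235 = 2667.9534

2667.9534 units


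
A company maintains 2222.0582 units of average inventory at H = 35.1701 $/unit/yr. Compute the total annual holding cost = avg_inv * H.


Cost = 2222.0582 * 35.1701 = 78150.0091

78150.0091 $/yr


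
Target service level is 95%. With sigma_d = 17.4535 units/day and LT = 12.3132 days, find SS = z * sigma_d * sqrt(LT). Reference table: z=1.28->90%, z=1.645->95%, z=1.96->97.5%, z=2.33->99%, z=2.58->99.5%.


From the table, SL = 95% corresponds to z = 1.645
sqrt(LT) = sqrt(12.3132) = 3.5090
SS = 1.645 * 17.4535 * 3.5090 = 100.7474

100.7474 units


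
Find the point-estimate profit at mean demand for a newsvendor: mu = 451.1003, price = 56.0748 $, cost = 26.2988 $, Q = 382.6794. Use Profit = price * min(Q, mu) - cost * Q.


Sales at mu = min(382.6794, 451.1003) = 382.6794
Revenue = 56.0748 * 382.6794 = 21458.6708
Total cost = 26.2988 * 382.6794 = 10064.0090
Profit = 21458.6708 - 10064.0090 = 11394.6618

11394.6618 $


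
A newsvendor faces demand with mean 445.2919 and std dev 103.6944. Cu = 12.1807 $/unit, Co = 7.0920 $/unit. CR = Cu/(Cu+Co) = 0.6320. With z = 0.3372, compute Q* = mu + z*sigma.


CR = Cu/(Cu+Co) = 12.1807/(12.1807+7.0920) = 0.6320
z = 0.3372
Q* = 445.2919 + 0.3372 * 103.6944 = 480.2577

480.2577 units


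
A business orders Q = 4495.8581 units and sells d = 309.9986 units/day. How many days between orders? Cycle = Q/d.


Cycle = 4495.8581 / 309.9986 = 14.5028

14.5028 days


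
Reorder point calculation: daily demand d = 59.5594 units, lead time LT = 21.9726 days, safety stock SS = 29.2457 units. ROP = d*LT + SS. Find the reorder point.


d*LT = 59.5594 * 21.9726 = 1308.6749
ROP = 1308.6749 + 29.2457 = 1337.9206

1337.9206 units


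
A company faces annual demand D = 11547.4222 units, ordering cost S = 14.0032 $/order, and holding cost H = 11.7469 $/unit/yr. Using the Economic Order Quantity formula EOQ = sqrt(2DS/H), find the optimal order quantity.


2*D*S = 2 * 11547.4222 * 14.0032 = 323401.7251
2*D*S/H = 27530.8145
EOQ = sqrt(27530.8145) = 165.9241

165.9241 units


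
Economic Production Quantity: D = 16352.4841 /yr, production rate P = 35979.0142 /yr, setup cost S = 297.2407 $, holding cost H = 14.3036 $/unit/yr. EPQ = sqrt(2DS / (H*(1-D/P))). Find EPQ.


1 - D/P = 1 - 0.4545 = 0.5455
H*(1-D/P) = 7.8026
2DS = 9721247.6412
EPQ = sqrt(1245897.7030) = 1116.1979

1116.1979 units


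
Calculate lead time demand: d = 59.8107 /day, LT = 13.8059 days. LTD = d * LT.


LTD = 59.8107 * 13.8059 = 825.7405

825.7405 units


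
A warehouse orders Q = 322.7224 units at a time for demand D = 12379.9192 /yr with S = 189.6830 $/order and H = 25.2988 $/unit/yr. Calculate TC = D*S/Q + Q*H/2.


Ordering cost = D*S/Q = 7276.4091
Holding cost = Q*H/2 = 4082.2447
TC = 7276.4091 + 4082.2447 = 11358.6538

11358.6538 $/yr


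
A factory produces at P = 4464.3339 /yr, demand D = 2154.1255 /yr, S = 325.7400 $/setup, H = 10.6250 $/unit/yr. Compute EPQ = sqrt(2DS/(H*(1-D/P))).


1 - D/P = 1 - 0.4825 = 0.5175
H*(1-D/P) = 5.4982
2DS = 1403369.6807
EPQ = sqrt(255239.9562) = 505.2128

505.2128 units


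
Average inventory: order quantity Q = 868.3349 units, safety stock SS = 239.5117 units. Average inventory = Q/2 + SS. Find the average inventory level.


Q/2 = 434.1674
Avg = 434.1674 + 239.5117 = 673.6791

673.6791 units


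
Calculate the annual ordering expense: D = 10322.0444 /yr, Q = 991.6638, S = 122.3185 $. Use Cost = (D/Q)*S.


Number of orders = D/Q = 10.4088
Cost = 10.4088 * 122.3185 = 1273.1906

1273.1906 $/yr


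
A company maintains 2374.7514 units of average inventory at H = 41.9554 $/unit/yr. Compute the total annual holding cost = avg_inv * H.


Cost = 2374.7514 * 41.9554 = 99633.6449

99633.6449 $/yr


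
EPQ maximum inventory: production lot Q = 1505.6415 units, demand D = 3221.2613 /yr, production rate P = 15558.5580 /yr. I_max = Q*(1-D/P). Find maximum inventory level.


D/P = 0.2070
1 - D/P = 0.7930
I_max = 1505.6415 * 0.7930 = 1193.9118

1193.9118 units


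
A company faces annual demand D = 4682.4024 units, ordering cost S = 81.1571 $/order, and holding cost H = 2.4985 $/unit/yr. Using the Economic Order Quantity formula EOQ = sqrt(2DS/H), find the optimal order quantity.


2*D*S = 2 * 4682.4024 * 81.1571 = 760020.3996
2*D*S/H = 304190.6743
EOQ = sqrt(304190.6743) = 551.5348

551.5348 units


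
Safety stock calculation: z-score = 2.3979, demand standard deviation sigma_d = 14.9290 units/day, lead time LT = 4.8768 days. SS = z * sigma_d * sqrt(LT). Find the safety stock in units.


sqrt(LT) = sqrt(4.8768) = 2.2083
SS = 2.3979 * 14.9290 * 2.2083 = 79.0550

79.0550 units


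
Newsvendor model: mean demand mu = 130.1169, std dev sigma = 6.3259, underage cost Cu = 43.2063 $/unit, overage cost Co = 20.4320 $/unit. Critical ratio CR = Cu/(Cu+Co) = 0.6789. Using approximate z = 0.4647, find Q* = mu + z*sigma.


CR = Cu/(Cu+Co) = 43.2063/(43.2063+20.4320) = 0.6789
z = 0.4647
Q* = 130.1169 + 0.4647 * 6.3259 = 133.0565

133.0565 units


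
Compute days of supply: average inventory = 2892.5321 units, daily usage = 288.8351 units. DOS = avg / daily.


DOS = 2892.5321 / 288.8351 = 10.0145

10.0145 days


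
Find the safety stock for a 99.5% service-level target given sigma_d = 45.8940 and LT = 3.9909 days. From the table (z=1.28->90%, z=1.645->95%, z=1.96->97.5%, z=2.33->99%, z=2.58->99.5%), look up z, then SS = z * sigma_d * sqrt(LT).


From the table, SL = 99.5% corresponds to z = 2.58
sqrt(LT) = sqrt(3.9909) = 1.9977
SS = 2.58 * 45.8940 * 1.9977 = 236.5435

236.5435 units


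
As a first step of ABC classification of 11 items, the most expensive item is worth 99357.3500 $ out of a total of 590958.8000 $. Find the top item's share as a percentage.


Top item = 99357.3500
Total = 590958.8000
Percentage = 99357.3500 / 590958.8000 * 100 = 16.8129

16.8129%


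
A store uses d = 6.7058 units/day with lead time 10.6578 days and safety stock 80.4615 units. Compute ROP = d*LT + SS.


d*LT = 6.7058 * 10.6578 = 71.4691
ROP = 71.4691 + 80.4615 = 151.9306

151.9306 units


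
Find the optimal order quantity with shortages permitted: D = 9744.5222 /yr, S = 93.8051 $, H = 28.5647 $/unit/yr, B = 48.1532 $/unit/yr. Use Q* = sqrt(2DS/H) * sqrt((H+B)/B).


sqrt(2DS/H) = 252.9844
sqrt((H+B)/B) = 1.2622
Q* = 252.9844 * 1.2622 = 319.3224

319.3224 units


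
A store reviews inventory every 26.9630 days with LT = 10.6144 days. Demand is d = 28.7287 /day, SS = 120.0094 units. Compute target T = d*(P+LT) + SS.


P + LT = 37.5774
d*(P+LT) = 28.7287 * 37.5774 = 1079.5499
T = 1079.5499 + 120.0094 = 1199.5593

1199.5593 units


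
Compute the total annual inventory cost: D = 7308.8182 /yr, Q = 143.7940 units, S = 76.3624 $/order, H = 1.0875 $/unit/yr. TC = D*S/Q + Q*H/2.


Ordering cost = D*S/Q = 3881.3782
Holding cost = Q*H/2 = 78.1880
TC = 3881.3782 + 78.1880 = 3959.5662

3959.5662 $/yr


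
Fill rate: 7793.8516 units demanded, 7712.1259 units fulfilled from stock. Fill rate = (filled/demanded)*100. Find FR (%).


FR = 7712.1259 / 7793.8516 * 100 = 98.9514

98.9514%


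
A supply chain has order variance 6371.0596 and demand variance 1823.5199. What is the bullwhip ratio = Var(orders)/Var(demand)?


BW = 6371.0596 / 1823.5199 = 3.4938

3.4938


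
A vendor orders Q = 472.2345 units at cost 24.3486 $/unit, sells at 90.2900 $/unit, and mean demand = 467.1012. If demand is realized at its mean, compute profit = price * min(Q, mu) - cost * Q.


Sales at mu = min(472.2345, 467.1012) = 467.1012
Revenue = 90.2900 * 467.1012 = 42174.5673
Total cost = 24.3486 * 472.2345 = 11498.2489
Profit = 42174.5673 - 11498.2489 = 30676.3184

30676.3184 $


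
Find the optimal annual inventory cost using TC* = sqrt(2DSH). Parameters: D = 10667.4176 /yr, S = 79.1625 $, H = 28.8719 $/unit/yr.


2*D*S*H = 48762297.3441
TC* = sqrt(48762297.3441) = 6983.0006

6983.0006 $/yr


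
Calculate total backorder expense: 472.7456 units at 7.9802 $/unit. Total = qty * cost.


Total = 472.7456 * 7.9802 = 3772.6044

3772.6044 $


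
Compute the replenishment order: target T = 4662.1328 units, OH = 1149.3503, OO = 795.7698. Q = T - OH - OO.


Inventory position = OH + OO = 1149.3503 + 795.7698 = 1945.1201
Q = 4662.1328 - 1945.1201 = 2717.0127

2717.0127 units


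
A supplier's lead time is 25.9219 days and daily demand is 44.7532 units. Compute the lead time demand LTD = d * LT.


LTD = 44.7532 * 25.9219 = 1160.0880

1160.0880 units


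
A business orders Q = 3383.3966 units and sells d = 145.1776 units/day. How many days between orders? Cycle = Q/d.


Cycle = 3383.3966 / 145.1776 = 23.3052

23.3052 days


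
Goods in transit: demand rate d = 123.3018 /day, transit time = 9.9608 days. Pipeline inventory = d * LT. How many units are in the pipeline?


Pipeline = 123.3018 * 9.9608 = 1228.1846

1228.1846 units


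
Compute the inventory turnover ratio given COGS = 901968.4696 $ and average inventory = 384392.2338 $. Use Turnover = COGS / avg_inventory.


Turnover = 901968.4696 / 384392.2338 = 2.3465

2.3465


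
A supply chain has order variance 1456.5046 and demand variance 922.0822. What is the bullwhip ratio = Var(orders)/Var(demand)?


BW = 1456.5046 / 922.0822 = 1.5796

1.5796


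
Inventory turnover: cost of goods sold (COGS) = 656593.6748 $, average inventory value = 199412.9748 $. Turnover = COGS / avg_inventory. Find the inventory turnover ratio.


Turnover = 656593.6748 / 199412.9748 = 3.2926

3.2926


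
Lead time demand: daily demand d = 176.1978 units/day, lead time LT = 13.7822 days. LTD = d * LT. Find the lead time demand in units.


LTD = 176.1978 * 13.7822 = 2428.3933

2428.3933 units


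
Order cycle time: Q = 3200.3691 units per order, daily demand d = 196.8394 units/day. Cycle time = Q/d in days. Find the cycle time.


Cycle = 3200.3691 / 196.8394 = 16.2588

16.2588 days


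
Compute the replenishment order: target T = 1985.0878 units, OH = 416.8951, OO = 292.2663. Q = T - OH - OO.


Inventory position = OH + OO = 416.8951 + 292.2663 = 709.1614
Q = 1985.0878 - 709.1614 = 1275.9264

1275.9264 units


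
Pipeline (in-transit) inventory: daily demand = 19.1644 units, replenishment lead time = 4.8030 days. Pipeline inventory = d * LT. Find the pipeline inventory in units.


Pipeline = 19.1644 * 4.8030 = 92.0466

92.0466 units


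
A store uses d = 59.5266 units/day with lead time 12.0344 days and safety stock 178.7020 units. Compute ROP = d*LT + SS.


d*LT = 59.5266 * 12.0344 = 716.3669
ROP = 716.3669 + 178.7020 = 895.0689

895.0689 units


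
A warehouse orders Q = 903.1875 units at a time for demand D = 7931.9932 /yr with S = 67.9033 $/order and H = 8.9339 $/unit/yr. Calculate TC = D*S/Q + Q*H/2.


Ordering cost = D*S/Q = 596.3419
Holding cost = Q*H/2 = 4034.4934
TC = 596.3419 + 4034.4934 = 4630.8353

4630.8353 $/yr


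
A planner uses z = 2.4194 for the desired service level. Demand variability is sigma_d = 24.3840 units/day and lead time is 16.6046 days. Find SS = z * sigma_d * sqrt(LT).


sqrt(LT) = sqrt(16.6046) = 4.0749
SS = 2.4194 * 24.3840 * 4.0749 = 240.3958

240.3958 units


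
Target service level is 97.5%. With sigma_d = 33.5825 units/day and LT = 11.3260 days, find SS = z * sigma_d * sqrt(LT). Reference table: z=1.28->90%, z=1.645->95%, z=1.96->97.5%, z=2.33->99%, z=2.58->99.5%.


From the table, SL = 97.5% corresponds to z = 1.96
sqrt(LT) = sqrt(11.3260) = 3.3654
SS = 1.96 * 33.5825 * 3.3654 = 221.5172

221.5172 units


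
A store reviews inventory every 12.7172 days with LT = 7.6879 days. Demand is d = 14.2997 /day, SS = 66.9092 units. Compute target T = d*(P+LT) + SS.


P + LT = 20.4051
d*(P+LT) = 14.2997 * 20.4051 = 291.7868
T = 291.7868 + 66.9092 = 358.6960

358.6960 units


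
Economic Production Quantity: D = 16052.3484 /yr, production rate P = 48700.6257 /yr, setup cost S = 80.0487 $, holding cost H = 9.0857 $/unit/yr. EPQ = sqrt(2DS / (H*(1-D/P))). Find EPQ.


1 - D/P = 1 - 0.3296 = 0.6704
H*(1-D/P) = 6.0909
2DS = 2569939.2427
EPQ = sqrt(421928.3758) = 649.5601

649.5601 units


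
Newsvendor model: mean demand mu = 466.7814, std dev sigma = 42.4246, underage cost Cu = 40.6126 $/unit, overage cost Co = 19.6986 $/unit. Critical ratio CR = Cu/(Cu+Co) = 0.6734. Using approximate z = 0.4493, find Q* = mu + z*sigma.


CR = Cu/(Cu+Co) = 40.6126/(40.6126+19.6986) = 0.6734
z = 0.4493
Q* = 466.7814 + 0.4493 * 42.4246 = 485.8428

485.8428 units


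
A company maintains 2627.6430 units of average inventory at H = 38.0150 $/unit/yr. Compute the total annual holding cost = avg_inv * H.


Cost = 2627.6430 * 38.0150 = 99889.8486

99889.8486 $/yr


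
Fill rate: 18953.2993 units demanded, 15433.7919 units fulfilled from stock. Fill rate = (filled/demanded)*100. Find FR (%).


FR = 15433.7919 / 18953.2993 * 100 = 81.4306

81.4306%


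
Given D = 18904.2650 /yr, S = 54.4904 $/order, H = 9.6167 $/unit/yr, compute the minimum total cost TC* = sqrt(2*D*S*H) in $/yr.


2*D*S*H = 19812343.8340
TC* = sqrt(19812343.8340) = 4451.1059

4451.1059 $/yr


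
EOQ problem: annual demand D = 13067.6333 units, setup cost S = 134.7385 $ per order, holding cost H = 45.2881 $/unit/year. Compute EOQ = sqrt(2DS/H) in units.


2*D*S = 2 * 13067.6333 * 134.7385 = 3521426.6188
2*D*S/H = 77756.1129
EOQ = sqrt(77756.1129) = 278.8478

278.8478 units


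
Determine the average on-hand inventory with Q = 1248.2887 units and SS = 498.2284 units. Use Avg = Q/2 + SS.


Q/2 = 624.1444
Avg = 624.1444 + 498.2284 = 1122.3727

1122.3727 units


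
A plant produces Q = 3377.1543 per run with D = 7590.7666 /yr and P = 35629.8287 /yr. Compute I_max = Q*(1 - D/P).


D/P = 0.2130
1 - D/P = 0.7870
I_max = 3377.1543 * 0.7870 = 2657.6675

2657.6675 units


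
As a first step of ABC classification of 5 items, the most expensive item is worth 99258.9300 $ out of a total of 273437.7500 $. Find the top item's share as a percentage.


Top item = 99258.9300
Total = 273437.7500
Percentage = 99258.9300 / 273437.7500 * 100 = 36.3004

36.3004%


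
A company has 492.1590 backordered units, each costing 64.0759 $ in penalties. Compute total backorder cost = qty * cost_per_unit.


Total = 492.1590 * 64.0759 = 31535.5309

31535.5309 $


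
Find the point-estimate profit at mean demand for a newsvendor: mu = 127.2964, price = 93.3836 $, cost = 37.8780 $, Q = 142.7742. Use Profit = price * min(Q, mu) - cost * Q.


Sales at mu = min(142.7742, 127.2964) = 127.2964
Revenue = 93.3836 * 127.2964 = 11887.3961
Total cost = 37.8780 * 142.7742 = 5408.0011
Profit = 11887.3961 - 5408.0011 = 6479.3950

6479.3950 $


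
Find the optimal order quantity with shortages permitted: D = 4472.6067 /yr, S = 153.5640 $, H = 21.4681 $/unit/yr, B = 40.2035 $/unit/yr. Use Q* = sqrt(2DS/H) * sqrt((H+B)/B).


sqrt(2DS/H) = 252.9550
sqrt((H+B)/B) = 1.2385
Q* = 252.9550 * 1.2385 = 313.2953

313.2953 units


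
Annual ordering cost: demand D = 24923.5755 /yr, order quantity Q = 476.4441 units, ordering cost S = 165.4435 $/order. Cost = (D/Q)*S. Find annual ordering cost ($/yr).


Number of orders = D/Q = 52.3116
Cost = 52.3116 * 165.4435 = 8654.6219

8654.6219 $/yr


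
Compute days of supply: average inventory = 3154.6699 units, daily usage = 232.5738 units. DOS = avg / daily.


DOS = 3154.6699 / 232.5738 = 13.5642

13.5642 days


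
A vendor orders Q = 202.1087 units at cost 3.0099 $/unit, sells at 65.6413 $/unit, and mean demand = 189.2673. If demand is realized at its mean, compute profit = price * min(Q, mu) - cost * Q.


Sales at mu = min(202.1087, 189.2673) = 189.2673
Revenue = 65.6413 * 189.2673 = 12423.7516
Total cost = 3.0099 * 202.1087 = 608.3270
Profit = 12423.7516 - 608.3270 = 11815.4246

11815.4246 $


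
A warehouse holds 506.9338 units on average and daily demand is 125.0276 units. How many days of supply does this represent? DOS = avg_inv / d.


DOS = 506.9338 / 125.0276 = 4.0546

4.0546 days


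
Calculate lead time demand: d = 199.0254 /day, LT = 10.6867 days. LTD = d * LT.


LTD = 199.0254 * 10.6867 = 2126.9247

2126.9247 units


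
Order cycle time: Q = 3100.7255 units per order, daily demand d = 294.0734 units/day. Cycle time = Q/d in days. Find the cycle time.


Cycle = 3100.7255 / 294.0734 = 10.5441

10.5441 days


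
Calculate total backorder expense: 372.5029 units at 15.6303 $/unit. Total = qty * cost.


Total = 372.5029 * 15.6303 = 5822.3321

5822.3321 $


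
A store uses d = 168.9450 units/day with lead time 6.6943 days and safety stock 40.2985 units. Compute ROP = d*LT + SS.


d*LT = 168.9450 * 6.6943 = 1130.9685
ROP = 1130.9685 + 40.2985 = 1171.2670

1171.2670 units


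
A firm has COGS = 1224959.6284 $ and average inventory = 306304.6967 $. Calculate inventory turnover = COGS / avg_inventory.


Turnover = 1224959.6284 / 306304.6967 = 3.9992

3.9992


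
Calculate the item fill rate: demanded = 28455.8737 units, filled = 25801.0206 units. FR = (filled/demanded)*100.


FR = 25801.0206 / 28455.8737 * 100 = 90.6703

90.6703%


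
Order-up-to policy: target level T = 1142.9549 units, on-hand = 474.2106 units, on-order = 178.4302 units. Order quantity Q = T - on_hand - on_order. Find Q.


Inventory position = OH + OO = 474.2106 + 178.4302 = 652.6408
Q = 1142.9549 - 652.6408 = 490.3141

490.3141 units


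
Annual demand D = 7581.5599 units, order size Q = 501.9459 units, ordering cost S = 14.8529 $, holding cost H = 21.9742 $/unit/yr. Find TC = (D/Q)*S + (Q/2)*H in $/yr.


Ordering cost = D*S/Q = 224.3432
Holding cost = Q*H/2 = 5514.9298
TC = 224.3432 + 5514.9298 = 5739.2730

5739.2730 $/yr


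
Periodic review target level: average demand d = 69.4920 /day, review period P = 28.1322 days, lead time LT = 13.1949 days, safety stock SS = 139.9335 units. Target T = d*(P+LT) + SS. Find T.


P + LT = 41.3271
d*(P+LT) = 69.4920 * 41.3271 = 2871.9028
T = 2871.9028 + 139.9335 = 3011.8363

3011.8363 units


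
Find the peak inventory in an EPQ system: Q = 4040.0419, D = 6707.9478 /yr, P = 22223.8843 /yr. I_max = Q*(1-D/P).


D/P = 0.3018
1 - D/P = 0.6982
I_max = 4040.0419 * 0.6982 = 2820.6155

2820.6155 units


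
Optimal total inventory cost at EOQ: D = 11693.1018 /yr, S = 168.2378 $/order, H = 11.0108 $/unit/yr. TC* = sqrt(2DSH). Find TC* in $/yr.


2*D*S*H = 43321369.8734
TC* = sqrt(43321369.8734) = 6581.8971

6581.8971 $/yr


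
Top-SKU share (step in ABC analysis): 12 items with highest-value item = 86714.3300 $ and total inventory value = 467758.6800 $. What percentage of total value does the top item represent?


Top item = 86714.3300
Total = 467758.6800
Percentage = 86714.3300 / 467758.6800 * 100 = 18.5383

18.5383%


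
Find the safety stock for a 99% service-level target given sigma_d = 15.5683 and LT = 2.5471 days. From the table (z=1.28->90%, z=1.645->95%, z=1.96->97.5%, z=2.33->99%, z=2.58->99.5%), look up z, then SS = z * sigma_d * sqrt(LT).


From the table, SL = 99% corresponds to z = 2.33
sqrt(LT) = sqrt(2.5471) = 1.5960
SS = 2.33 * 15.5683 * 1.5960 = 57.8922

57.8922 units


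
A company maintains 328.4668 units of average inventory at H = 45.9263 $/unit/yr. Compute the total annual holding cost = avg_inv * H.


Cost = 328.4668 * 45.9263 = 15085.2648

15085.2648 $/yr


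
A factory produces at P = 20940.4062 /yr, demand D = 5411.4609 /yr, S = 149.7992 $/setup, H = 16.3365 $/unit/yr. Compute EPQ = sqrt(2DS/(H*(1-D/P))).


1 - D/P = 1 - 0.2584 = 0.7416
H*(1-D/P) = 12.1148
2DS = 1621265.0273
EPQ = sqrt(133825.2733) = 365.8214

365.8214 units


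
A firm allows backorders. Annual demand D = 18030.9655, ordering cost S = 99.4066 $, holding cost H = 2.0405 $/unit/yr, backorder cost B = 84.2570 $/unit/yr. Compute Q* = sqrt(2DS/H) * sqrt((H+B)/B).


sqrt(2DS/H) = 1325.4514
sqrt((H+B)/B) = 1.0120
Q* = 1325.4514 * 1.0120 = 1341.4050

1341.4050 units


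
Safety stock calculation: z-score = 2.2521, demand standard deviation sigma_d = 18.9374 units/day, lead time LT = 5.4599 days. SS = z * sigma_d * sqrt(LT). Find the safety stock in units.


sqrt(LT) = sqrt(5.4599) = 2.3366
SS = 2.2521 * 18.9374 * 2.3366 = 99.6553

99.6553 units


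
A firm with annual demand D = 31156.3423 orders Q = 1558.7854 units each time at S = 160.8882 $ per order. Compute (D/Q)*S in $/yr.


Number of orders = D/Q = 19.9876
Cost = 19.9876 * 160.8882 = 3215.7652

3215.7652 $/yr


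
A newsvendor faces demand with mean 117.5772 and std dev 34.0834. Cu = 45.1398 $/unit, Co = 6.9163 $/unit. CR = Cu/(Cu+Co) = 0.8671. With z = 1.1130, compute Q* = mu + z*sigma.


CR = Cu/(Cu+Co) = 45.1398/(45.1398+6.9163) = 0.8671
z = 1.1130
Q* = 117.5772 + 1.1130 * 34.0834 = 155.5120

155.5120 units


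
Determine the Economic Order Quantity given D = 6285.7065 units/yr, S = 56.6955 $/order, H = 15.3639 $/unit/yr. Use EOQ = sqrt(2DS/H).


2*D*S = 2 * 6285.7065 * 56.6955 = 712742.5457
2*D*S/H = 46390.7306
EOQ = sqrt(46390.7306) = 215.3851

215.3851 units


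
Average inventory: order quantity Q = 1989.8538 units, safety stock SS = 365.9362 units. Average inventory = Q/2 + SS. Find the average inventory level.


Q/2 = 994.9269
Avg = 994.9269 + 365.9362 = 1360.8631

1360.8631 units


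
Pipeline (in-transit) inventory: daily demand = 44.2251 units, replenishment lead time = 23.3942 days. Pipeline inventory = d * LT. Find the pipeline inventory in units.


Pipeline = 44.2251 * 23.3942 = 1034.6108

1034.6108 units


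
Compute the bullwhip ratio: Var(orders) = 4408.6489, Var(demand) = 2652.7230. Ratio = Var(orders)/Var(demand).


BW = 4408.6489 / 2652.7230 = 1.6619

1.6619


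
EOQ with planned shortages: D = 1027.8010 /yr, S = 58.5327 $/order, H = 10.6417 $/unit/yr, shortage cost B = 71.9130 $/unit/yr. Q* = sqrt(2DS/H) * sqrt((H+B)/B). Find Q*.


sqrt(2DS/H) = 106.3318
sqrt((H+B)/B) = 1.0714
Q* = 106.3318 * 1.0714 = 113.9280

113.9280 units


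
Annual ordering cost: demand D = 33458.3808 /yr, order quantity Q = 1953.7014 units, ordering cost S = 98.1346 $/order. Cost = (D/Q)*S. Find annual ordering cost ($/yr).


Number of orders = D/Q = 17.1256
Cost = 17.1256 * 98.1346 = 1680.6175

1680.6175 $/yr


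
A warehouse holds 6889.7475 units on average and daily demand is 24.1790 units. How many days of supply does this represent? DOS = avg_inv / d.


DOS = 6889.7475 / 24.1790 = 284.9476

284.9476 days


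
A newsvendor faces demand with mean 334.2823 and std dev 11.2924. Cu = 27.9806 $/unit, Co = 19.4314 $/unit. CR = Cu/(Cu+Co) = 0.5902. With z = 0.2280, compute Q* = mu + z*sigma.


CR = Cu/(Cu+Co) = 27.9806/(27.9806+19.4314) = 0.5902
z = 0.2280
Q* = 334.2823 + 0.2280 * 11.2924 = 336.8570

336.8570 units


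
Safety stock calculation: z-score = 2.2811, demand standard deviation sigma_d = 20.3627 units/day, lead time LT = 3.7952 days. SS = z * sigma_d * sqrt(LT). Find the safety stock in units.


sqrt(LT) = sqrt(3.7952) = 1.9481
SS = 2.2811 * 20.3627 * 1.9481 = 90.4893

90.4893 units


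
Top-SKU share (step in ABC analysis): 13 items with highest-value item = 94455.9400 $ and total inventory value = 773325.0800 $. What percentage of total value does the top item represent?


Top item = 94455.9400
Total = 773325.0800
Percentage = 94455.9400 / 773325.0800 * 100 = 12.2143

12.2143%


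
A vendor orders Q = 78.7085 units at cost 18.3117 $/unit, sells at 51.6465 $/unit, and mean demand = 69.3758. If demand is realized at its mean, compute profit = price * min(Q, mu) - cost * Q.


Sales at mu = min(78.7085, 69.3758) = 69.3758
Revenue = 51.6465 * 69.3758 = 3583.0173
Total cost = 18.3117 * 78.7085 = 1441.2864
Profit = 3583.0173 - 1441.2864 = 2141.7308

2141.7308 $


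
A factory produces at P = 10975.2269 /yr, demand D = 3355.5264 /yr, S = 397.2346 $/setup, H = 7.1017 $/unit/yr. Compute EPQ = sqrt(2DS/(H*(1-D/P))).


1 - D/P = 1 - 0.3057 = 0.6943
H*(1-D/P) = 4.9305
2DS = 2665862.3746
EPQ = sqrt(540693.3262) = 735.3185

735.3185 units


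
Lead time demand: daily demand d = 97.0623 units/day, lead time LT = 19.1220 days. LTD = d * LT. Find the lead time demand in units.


LTD = 97.0623 * 19.1220 = 1856.0253

1856.0253 units


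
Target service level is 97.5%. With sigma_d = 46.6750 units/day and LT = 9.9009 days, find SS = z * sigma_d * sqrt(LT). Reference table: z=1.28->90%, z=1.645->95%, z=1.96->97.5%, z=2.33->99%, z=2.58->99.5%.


From the table, SL = 97.5% corresponds to z = 1.96
sqrt(LT) = sqrt(9.9009) = 3.1466
SS = 1.96 * 46.6750 * 3.1466 = 287.8576

287.8576 units


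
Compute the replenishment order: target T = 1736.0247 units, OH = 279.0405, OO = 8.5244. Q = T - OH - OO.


Inventory position = OH + OO = 279.0405 + 8.5244 = 287.5649
Q = 1736.0247 - 287.5649 = 1448.4598

1448.4598 units


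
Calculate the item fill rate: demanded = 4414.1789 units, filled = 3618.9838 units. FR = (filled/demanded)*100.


FR = 3618.9838 / 4414.1789 * 100 = 81.9854

81.9854%


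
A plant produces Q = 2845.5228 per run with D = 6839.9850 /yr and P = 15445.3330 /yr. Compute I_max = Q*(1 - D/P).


D/P = 0.4429
1 - D/P = 0.5571
I_max = 2845.5228 * 0.5571 = 1585.3795

1585.3795 units


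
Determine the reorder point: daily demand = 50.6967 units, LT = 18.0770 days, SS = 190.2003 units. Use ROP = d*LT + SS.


d*LT = 50.6967 * 18.0770 = 916.4442
ROP = 916.4442 + 190.2003 = 1106.6445

1106.6445 units


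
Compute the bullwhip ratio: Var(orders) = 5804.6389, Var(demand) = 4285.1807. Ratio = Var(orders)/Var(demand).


BW = 5804.6389 / 4285.1807 = 1.3546

1.3546


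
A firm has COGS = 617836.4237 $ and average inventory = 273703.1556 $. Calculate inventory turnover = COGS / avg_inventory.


Turnover = 617836.4237 / 273703.1556 = 2.2573

2.2573


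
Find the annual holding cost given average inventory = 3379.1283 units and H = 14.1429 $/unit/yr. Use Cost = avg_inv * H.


Cost = 3379.1283 * 14.1429 = 47790.6736

47790.6736 $/yr


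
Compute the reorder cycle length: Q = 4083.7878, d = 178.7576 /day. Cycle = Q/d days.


Cycle = 4083.7878 / 178.7576 = 22.8454

22.8454 days


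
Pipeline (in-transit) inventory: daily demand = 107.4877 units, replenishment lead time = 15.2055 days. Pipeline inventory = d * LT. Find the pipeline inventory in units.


Pipeline = 107.4877 * 15.2055 = 1634.4042

1634.4042 units


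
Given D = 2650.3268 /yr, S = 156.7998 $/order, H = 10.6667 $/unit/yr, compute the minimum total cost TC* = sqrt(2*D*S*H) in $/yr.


2*D*S*H = 8865536.2311
TC* = sqrt(8865536.2311) = 2977.5050

2977.5050 $/yr


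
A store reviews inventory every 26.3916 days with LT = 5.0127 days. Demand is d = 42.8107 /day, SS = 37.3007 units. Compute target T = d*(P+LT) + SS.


P + LT = 31.4043
d*(P+LT) = 42.8107 * 31.4043 = 1344.4401
T = 1344.4401 + 37.3007 = 1381.7408

1381.7408 units


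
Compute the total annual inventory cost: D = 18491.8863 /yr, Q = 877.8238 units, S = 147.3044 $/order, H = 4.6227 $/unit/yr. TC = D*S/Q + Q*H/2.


Ordering cost = D*S/Q = 3103.0558
Holding cost = Q*H/2 = 2028.9580
TC = 3103.0558 + 2028.9580 = 5132.0138

5132.0138 $/yr


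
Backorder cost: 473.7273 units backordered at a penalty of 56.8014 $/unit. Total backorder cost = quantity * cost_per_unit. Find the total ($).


Total = 473.7273 * 56.8014 = 26908.3739

26908.3739 $


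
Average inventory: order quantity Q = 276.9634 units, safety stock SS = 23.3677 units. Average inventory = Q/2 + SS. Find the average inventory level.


Q/2 = 138.4817
Avg = 138.4817 + 23.3677 = 161.8494

161.8494 units


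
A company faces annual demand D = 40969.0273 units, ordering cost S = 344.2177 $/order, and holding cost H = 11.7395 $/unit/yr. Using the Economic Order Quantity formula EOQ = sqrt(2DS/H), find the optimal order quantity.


2*D*S = 2 * 40969.0273 * 344.2177 = 28204528.6969
2*D*S/H = 2402532.3648
EOQ = sqrt(2402532.3648) = 1550.0104

1550.0104 units


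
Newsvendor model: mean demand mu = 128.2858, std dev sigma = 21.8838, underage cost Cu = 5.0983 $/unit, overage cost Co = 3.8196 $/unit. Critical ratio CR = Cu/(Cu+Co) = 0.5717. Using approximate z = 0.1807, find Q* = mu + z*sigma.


CR = Cu/(Cu+Co) = 5.0983/(5.0983+3.8196) = 0.5717
z = 0.1807
Q* = 128.2858 + 0.1807 * 21.8838 = 132.2402

132.2402 units


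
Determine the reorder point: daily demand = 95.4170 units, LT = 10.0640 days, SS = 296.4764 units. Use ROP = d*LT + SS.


d*LT = 95.4170 * 10.0640 = 960.2767
ROP = 960.2767 + 296.4764 = 1256.7531

1256.7531 units


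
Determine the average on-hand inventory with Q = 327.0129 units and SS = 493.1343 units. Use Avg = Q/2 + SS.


Q/2 = 163.5065
Avg = 163.5065 + 493.1343 = 656.6408

656.6408 units


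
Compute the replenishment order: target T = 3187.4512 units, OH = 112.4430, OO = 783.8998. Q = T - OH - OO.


Inventory position = OH + OO = 112.4430 + 783.8998 = 896.3428
Q = 3187.4512 - 896.3428 = 2291.1084

2291.1084 units


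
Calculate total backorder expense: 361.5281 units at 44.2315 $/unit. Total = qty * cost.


Total = 361.5281 * 44.2315 = 15990.9302

15990.9302 $


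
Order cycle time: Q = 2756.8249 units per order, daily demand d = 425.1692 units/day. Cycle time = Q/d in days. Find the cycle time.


Cycle = 2756.8249 / 425.1692 = 6.4841

6.4841 days


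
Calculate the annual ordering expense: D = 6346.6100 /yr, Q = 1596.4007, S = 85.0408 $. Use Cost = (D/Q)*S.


Number of orders = D/Q = 3.9756
Cost = 3.9756 * 85.0408 = 338.0860

338.0860 $/yr


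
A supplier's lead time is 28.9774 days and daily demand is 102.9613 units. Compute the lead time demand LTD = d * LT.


LTD = 102.9613 * 28.9774 = 2983.5508

2983.5508 units


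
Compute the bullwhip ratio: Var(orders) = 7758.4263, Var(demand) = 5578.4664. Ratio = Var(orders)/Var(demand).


BW = 7758.4263 / 5578.4664 = 1.3908

1.3908


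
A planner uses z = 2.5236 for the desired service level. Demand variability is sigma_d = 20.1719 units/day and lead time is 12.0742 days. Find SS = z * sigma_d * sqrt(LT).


sqrt(LT) = sqrt(12.0742) = 3.4748
SS = 2.5236 * 20.1719 * 3.4748 = 176.8872

176.8872 units


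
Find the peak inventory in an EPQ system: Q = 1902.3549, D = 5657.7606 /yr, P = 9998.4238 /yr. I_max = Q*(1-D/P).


D/P = 0.5659
1 - D/P = 0.4341
I_max = 1902.3549 * 0.4341 = 825.8784

825.8784 units


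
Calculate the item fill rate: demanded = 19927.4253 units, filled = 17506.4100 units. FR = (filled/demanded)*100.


FR = 17506.4100 / 19927.4253 * 100 = 87.8508

87.8508%


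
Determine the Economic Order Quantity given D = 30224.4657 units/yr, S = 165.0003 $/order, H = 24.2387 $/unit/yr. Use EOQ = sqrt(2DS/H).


2*D*S = 2 * 30224.4657 * 165.0003 = 9974091.8157
2*D*S/H = 411494.5032
EOQ = sqrt(411494.5032) = 641.4784

641.4784 units


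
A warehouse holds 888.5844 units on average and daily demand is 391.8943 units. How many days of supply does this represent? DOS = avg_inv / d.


DOS = 888.5844 / 391.8943 = 2.2674

2.2674 days


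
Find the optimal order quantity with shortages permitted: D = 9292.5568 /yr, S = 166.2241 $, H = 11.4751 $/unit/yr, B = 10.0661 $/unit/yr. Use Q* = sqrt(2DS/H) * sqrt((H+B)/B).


sqrt(2DS/H) = 518.8614
sqrt((H+B)/B) = 1.4629
Q* = 518.8614 * 1.4629 = 759.0243

759.0243 units


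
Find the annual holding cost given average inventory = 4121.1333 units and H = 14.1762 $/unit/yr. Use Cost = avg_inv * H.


Cost = 4121.1333 * 14.1762 = 58422.0099

58422.0099 $/yr


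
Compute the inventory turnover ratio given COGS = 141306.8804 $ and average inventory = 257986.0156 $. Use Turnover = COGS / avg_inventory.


Turnover = 141306.8804 / 257986.0156 = 0.5477

0.5477


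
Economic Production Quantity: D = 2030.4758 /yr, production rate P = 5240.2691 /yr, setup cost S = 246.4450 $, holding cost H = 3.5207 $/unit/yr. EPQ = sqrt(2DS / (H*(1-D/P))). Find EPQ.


1 - D/P = 1 - 0.3875 = 0.6125
H*(1-D/P) = 2.1565
2DS = 1000801.2171
EPQ = sqrt(464082.6453) = 681.2361

681.2361 units


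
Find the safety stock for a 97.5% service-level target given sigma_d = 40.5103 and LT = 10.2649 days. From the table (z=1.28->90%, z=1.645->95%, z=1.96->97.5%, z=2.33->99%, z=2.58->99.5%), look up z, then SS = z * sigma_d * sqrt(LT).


From the table, SL = 97.5% corresponds to z = 1.96
sqrt(LT) = sqrt(10.2649) = 3.2039
SS = 1.96 * 40.5103 * 3.2039 = 254.3893

254.3893 units


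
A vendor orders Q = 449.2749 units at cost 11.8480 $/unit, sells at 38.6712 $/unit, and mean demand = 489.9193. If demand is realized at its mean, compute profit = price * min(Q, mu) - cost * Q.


Sales at mu = min(449.2749, 489.9193) = 449.2749
Revenue = 38.6712 * 449.2749 = 17373.9995
Total cost = 11.8480 * 449.2749 = 5323.0090
Profit = 17373.9995 - 5323.0090 = 12050.9905

12050.9905 $


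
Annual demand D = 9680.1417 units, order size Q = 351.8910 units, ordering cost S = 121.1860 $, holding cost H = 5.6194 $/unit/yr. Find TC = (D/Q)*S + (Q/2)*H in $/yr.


Ordering cost = D*S/Q = 3333.6961
Holding cost = Q*H/2 = 988.7081
TC = 3333.6961 + 988.7081 = 4322.4042

4322.4042 $/yr


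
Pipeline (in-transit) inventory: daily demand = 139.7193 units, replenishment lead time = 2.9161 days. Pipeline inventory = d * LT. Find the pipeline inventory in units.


Pipeline = 139.7193 * 2.9161 = 407.4355

407.4355 units


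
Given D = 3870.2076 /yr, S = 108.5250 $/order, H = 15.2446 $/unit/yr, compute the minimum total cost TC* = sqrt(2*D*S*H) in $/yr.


2*D*S*H = 12805899.3794
TC* = sqrt(12805899.3794) = 3578.5331

3578.5331 $/yr


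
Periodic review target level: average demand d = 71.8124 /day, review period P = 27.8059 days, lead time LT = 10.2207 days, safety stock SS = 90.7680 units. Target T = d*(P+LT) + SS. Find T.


P + LT = 38.0266
d*(P+LT) = 71.8124 * 38.0266 = 2730.7814
T = 2730.7814 + 90.7680 = 2821.5494

2821.5494 units


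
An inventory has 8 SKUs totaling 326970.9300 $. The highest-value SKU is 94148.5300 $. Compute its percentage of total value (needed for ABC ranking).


Top item = 94148.5300
Total = 326970.9300
Percentage = 94148.5300 / 326970.9300 * 100 = 28.7942

28.7942%


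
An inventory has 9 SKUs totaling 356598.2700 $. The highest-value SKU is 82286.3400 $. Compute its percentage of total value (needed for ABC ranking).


Top item = 82286.3400
Total = 356598.2700
Percentage = 82286.3400 / 356598.2700 * 100 = 23.0754

23.0754%


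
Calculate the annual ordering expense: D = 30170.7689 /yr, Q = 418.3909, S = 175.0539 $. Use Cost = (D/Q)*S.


Number of orders = D/Q = 72.1114
Cost = 72.1114 * 175.0539 = 12623.3882

12623.3882 $/yr


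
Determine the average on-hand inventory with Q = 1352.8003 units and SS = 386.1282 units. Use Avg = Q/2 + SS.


Q/2 = 676.4002
Avg = 676.4002 + 386.1282 = 1062.5284

1062.5284 units


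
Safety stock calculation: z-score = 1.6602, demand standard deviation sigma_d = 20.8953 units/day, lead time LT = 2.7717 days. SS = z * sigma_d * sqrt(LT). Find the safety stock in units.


sqrt(LT) = sqrt(2.7717) = 1.6648
SS = 1.6602 * 20.8953 * 1.6648 = 57.7540

57.7540 units


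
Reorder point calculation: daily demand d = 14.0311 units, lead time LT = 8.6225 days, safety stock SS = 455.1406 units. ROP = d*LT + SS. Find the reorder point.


d*LT = 14.0311 * 8.6225 = 120.9832
ROP = 120.9832 + 455.1406 = 576.1238

576.1238 units


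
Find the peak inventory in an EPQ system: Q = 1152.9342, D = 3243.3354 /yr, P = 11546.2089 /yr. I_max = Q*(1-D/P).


D/P = 0.2809
1 - D/P = 0.7191
I_max = 1152.9342 * 0.7191 = 829.0745

829.0745 units


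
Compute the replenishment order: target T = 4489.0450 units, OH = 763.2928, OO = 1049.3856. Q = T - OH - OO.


Inventory position = OH + OO = 763.2928 + 1049.3856 = 1812.6784
Q = 4489.0450 - 1812.6784 = 2676.3666

2676.3666 units


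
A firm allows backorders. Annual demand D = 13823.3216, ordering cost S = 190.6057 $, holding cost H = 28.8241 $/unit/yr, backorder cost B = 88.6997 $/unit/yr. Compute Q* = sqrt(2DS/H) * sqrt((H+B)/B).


sqrt(2DS/H) = 427.5740
sqrt((H+B)/B) = 1.1511
Q* = 427.5740 * 1.1511 = 492.1677

492.1677 units


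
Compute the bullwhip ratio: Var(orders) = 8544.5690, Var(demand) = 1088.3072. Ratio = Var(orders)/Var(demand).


BW = 8544.5690 / 1088.3072 = 7.8512

7.8512


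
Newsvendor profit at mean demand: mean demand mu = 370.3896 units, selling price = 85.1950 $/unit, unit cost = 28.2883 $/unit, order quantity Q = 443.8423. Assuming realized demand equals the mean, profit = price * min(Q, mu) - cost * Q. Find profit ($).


Sales at mu = min(443.8423, 370.3896) = 370.3896
Revenue = 85.1950 * 370.3896 = 31555.3420
Total cost = 28.2883 * 443.8423 = 12555.5441
Profit = 31555.3420 - 12555.5441 = 18999.7978

18999.7978 $


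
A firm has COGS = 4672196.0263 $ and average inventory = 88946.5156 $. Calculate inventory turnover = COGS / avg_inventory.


Turnover = 4672196.0263 / 88946.5156 = 52.5282

52.5282


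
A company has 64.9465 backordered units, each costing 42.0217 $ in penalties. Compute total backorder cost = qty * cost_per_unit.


Total = 64.9465 * 42.0217 = 2729.1623

2729.1623 $


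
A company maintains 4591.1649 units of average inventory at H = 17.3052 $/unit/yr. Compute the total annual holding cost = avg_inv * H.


Cost = 4591.1649 * 17.3052 = 79451.0268

79451.0268 $/yr


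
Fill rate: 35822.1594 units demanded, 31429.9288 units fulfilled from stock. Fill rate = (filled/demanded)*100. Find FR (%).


FR = 31429.9288 / 35822.1594 * 100 = 87.7388

87.7388%


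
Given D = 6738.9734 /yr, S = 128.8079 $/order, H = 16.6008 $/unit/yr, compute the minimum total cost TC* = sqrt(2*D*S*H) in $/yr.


2*D*S*H = 28820084.8449
TC* = sqrt(28820084.8449) = 5368.4341

5368.4341 $/yr


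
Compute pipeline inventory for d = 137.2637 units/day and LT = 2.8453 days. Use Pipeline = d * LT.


Pipeline = 137.2637 * 2.8453 = 390.5564

390.5564 units


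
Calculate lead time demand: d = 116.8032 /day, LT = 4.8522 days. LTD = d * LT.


LTD = 116.8032 * 4.8522 = 566.7525

566.7525 units


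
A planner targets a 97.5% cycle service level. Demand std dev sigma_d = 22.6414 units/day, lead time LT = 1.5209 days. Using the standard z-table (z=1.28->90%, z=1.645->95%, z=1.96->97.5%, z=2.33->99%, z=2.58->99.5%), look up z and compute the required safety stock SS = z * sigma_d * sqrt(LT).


From the table, SL = 97.5% corresponds to z = 1.96
sqrt(LT) = sqrt(1.5209) = 1.2332
SS = 1.96 * 22.6414 * 1.2332 = 54.7280

54.7280 units


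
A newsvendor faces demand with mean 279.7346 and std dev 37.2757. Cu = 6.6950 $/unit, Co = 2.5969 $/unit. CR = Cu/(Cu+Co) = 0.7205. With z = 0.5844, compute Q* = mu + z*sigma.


CR = Cu/(Cu+Co) = 6.6950/(6.6950+2.5969) = 0.7205
z = 0.5844
Q* = 279.7346 + 0.5844 * 37.2757 = 301.5185

301.5185 units


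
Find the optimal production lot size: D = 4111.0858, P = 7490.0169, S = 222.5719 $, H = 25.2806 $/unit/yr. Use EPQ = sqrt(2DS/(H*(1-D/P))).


1 - D/P = 1 - 0.5489 = 0.4511
H*(1-D/P) = 11.4047
2DS = 1830024.3551
EPQ = sqrt(160462.2782) = 400.5774

400.5774 units
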